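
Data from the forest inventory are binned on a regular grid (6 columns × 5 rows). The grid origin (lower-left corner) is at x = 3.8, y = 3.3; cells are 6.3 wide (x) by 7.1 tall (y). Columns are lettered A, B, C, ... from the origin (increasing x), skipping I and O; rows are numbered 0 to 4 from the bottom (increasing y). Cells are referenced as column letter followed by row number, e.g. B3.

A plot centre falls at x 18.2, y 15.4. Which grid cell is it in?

C1

Column index: ⌊(18.2 − 3.8) / 6.3⌋ = ⌊2.286⌋ = 2 → column C
Row offset from origin: ⌊(15.4 − 3.3) / 7.1⌋ = ⌊1.704⌋ = 1 → row 1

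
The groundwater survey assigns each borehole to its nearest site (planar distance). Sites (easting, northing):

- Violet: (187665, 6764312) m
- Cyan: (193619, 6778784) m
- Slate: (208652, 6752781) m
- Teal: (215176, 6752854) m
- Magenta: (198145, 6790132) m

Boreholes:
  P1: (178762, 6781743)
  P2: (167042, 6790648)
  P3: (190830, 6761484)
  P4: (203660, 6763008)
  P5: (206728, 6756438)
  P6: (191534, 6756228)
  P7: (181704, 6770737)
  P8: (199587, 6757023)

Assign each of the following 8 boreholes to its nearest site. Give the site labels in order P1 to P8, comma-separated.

P1 → Cyan (d²=229486130.00)
P2 → Cyan (d²=847091425.00)
P3 → Violet (d²=18014809.00)
P4 → Slate (d²=129511593.00)
P5 → Slate (d²=17075425.00)
P6 → Violet (d²=80320217.00)
P7 → Violet (d²=76814146.00)
P8 → Slate (d²=100168789.00)

Cyan, Cyan, Violet, Slate, Slate, Violet, Violet, Slate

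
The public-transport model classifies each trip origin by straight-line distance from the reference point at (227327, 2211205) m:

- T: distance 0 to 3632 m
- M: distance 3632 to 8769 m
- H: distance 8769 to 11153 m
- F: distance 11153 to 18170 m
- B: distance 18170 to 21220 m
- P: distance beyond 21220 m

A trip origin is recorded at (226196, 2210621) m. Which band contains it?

T

Distance = √((226196−227327)² + (2210621−2211205)²) = √(1279161.000 + 341056.000) = 1272.877 m.
0 ≤ 1272.877 < 3632 → T.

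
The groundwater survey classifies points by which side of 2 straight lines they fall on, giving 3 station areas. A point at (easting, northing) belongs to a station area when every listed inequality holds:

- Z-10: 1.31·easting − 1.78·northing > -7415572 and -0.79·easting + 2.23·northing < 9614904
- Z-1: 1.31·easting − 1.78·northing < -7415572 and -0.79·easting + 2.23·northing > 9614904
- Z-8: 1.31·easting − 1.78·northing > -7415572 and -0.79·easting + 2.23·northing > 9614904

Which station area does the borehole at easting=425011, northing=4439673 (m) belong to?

Z-10

1.31·425011 − 1.78·4439673 = -7345853.530, which is > -7415572
-0.79·425011 + 2.23·4439673 = 9564712.100, which is < 9614904
This sign pattern matches Z-10.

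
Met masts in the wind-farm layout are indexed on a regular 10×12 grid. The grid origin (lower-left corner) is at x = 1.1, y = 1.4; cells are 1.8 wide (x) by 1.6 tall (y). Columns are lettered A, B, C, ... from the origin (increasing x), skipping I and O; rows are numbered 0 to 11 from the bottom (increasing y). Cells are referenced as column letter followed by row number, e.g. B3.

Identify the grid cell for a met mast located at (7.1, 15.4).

Column index: ⌊(7.1 − 1.1) / 1.8⌋ = ⌊3.333⌋ = 3 → column D
Row offset from origin: ⌊(15.4 − 1.4) / 1.6⌋ = ⌊8.750⌋ = 8 → row 8

D8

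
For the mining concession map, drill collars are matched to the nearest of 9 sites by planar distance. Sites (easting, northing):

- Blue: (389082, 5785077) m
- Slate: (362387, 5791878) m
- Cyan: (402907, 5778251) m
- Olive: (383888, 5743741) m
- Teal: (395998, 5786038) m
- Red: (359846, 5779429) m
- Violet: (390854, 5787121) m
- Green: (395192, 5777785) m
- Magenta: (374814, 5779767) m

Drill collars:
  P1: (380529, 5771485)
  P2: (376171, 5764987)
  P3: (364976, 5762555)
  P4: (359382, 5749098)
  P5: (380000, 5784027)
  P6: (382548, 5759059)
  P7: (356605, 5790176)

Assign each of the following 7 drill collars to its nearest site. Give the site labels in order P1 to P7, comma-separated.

Magenta, Magenta, Red, Olive, Magenta, Olive, Slate

P1 → Magenta (d²=101252749.00)
P2 → Magenta (d²=220289849.00)
P3 → Red (d²=311048776.00)
P4 → Olive (d²=629241485.00)
P5 → Magenta (d²=45042196.00)
P6 → Olive (d²=236436724.00)
P7 → Slate (d²=36328328.00)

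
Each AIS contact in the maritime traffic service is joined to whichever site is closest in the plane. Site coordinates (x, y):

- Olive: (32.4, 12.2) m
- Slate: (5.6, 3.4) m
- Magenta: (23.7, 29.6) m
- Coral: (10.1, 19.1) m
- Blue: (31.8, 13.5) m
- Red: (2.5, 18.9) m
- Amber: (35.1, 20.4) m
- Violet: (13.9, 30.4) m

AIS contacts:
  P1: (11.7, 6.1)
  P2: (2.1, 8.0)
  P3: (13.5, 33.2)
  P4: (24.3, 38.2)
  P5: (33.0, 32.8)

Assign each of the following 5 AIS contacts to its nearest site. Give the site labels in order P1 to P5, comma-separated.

P1 → Slate (d²=44.50)
P2 → Slate (d²=33.41)
P3 → Violet (d²=8.00)
P4 → Magenta (d²=74.32)
P5 → Magenta (d²=96.73)

Slate, Slate, Violet, Magenta, Magenta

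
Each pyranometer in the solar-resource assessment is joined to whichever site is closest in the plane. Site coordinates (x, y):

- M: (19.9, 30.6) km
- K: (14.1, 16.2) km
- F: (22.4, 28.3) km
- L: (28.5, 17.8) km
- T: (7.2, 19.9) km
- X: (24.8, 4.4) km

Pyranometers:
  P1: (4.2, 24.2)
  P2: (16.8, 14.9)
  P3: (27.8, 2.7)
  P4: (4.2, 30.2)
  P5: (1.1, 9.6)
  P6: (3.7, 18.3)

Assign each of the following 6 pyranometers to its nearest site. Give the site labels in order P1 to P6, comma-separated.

T, K, X, T, T, T

P1 → T (d²=27.49)
P2 → K (d²=8.98)
P3 → X (d²=11.89)
P4 → T (d²=115.09)
P5 → T (d²=143.30)
P6 → T (d²=14.81)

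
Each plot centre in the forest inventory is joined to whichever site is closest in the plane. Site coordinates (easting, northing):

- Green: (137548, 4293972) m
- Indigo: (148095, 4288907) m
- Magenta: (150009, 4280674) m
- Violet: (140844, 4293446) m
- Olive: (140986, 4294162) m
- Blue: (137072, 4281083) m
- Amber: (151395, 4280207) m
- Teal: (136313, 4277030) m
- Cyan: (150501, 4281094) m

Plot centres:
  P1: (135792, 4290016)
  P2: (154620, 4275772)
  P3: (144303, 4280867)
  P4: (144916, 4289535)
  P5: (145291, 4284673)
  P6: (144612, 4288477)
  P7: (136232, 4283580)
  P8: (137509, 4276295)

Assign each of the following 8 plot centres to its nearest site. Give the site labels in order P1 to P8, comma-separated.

Green, Amber, Magenta, Indigo, Indigo, Indigo, Blue, Teal

P1 → Green (d²=18733472.00)
P2 → Amber (d²=30069850.00)
P3 → Magenta (d²=32595685.00)
P4 → Indigo (d²=10500425.00)
P5 → Indigo (d²=25789172.00)
P6 → Indigo (d²=12316189.00)
P7 → Blue (d²=6940609.00)
P8 → Teal (d²=1970641.00)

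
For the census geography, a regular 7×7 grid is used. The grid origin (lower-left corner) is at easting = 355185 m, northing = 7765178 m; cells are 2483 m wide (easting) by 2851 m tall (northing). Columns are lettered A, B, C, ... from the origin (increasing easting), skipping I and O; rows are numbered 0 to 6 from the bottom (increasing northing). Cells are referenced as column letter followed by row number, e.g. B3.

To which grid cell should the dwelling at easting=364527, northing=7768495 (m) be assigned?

Column index: ⌊(364527 − 355185) / 2483⌋ = ⌊3.762⌋ = 3 → column D
Row offset from origin: ⌊(7768495 − 7765178) / 2851⌋ = ⌊1.163⌋ = 1 → row 1

D1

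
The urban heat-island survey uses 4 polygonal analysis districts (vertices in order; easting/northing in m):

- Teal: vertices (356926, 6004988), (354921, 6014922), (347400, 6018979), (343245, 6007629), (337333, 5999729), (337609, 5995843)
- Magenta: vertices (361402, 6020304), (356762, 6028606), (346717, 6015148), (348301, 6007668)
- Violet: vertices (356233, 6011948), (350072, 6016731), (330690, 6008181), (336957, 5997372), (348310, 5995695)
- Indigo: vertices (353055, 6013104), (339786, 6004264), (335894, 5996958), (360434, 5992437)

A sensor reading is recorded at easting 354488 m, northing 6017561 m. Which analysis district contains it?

Magenta

Cast a ray rightward from (354488, 6017561). For each polygon, the edges (by vertex number in listed order) whose endpoints lie on opposite sides of northing = 6017561, where each meets that height, and whether that is right or left of the point:
Teal: 2–3 at easting≈350028.7 (left), 3–4 at easting≈346880.9 (left) → 0 crossings.
Magenta: 2–3 at easting≈348518.1 (left), 4–1 at easting≈358558.1 (right) → 1 crossing.
Violet: no edge straddles that height → 0 crossings.
Indigo: no edge straddles that height → 0 crossings.
Only Magenta has an odd count, so the point is inside Magenta.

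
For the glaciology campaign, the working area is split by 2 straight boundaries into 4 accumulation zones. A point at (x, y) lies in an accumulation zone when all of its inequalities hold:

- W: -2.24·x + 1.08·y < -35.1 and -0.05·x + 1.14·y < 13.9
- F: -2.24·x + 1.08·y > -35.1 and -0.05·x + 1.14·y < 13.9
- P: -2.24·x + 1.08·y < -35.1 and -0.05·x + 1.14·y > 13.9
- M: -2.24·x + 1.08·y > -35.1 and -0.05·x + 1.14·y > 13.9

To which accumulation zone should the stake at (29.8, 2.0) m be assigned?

W

-2.24·29.8 + 1.08·2.0 = -64.592, which is < -35.1
-0.05·29.8 + 1.14·2.0 = 0.790, which is < 13.9
This sign pattern matches W.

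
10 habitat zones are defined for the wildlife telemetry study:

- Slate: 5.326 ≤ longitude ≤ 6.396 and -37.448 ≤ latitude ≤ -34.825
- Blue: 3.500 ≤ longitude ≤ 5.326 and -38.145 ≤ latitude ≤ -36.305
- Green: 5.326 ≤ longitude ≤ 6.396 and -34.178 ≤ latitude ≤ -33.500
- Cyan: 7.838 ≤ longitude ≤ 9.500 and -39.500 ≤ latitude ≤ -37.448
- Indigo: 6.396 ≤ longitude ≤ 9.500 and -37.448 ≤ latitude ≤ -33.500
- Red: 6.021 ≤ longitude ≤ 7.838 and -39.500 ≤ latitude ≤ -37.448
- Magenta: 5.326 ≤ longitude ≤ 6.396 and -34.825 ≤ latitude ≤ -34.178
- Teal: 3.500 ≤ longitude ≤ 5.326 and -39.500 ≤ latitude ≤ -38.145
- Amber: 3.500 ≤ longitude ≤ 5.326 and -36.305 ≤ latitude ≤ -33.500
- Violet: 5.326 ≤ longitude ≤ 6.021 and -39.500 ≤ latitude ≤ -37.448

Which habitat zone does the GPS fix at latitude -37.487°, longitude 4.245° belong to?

Blue

The point has longitude = 4.245 and latitude = -37.487.
Only Blue satisfies 3.500 ≤ longitude ≤ 5.326 and -38.145 ≤ latitude ≤ -36.305.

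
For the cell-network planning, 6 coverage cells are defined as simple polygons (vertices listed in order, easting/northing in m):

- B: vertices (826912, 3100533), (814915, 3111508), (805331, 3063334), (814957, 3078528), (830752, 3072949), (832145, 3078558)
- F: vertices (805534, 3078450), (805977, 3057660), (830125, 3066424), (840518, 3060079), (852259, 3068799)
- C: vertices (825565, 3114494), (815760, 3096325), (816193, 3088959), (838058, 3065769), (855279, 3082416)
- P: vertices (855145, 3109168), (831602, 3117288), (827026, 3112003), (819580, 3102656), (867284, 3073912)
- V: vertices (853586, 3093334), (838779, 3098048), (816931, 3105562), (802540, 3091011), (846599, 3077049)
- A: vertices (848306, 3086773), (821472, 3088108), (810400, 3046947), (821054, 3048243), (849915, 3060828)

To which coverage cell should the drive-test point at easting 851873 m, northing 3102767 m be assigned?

Cast a ray rightward from (851873, 3102767). For each polygon, the edges (by vertex number in listed order) whose endpoints lie on opposite sides of northing = 3102767, where each meets that height, and whether that is right or left of the point:
B: 1–2 at easting≈824470.0 (left), 2–3 at easting≈813176.0 (left) → 0 crossings.
F: no edge straddles that height → 0 crossings.
C: 1–2 at easting≈819236.5 (left), 5–1 at easting≈836427.8 (left) → 0 crossings.
P: 3–4 at easting≈819668.4 (left), 5–1 at easting≈857348.9 (right) → 1 crossing.
V: 2–3 at easting≈825057.9 (left), 3–4 at easting≈814166.7 (left) → 0 crossings.
A: no edge straddles that height → 0 crossings.
Only P has an odd count, so the point is inside P.

P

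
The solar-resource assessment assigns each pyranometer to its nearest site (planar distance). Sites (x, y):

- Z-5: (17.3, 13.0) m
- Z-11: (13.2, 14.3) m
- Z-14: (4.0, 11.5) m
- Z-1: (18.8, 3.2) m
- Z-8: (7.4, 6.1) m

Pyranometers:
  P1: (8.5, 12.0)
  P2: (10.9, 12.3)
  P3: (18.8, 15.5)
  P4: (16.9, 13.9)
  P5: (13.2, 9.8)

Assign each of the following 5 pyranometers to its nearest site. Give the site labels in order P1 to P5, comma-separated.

Z-14, Z-11, Z-5, Z-5, Z-11

P1 → Z-14 (d²=20.50)
P2 → Z-11 (d²=9.29)
P3 → Z-5 (d²=8.50)
P4 → Z-5 (d²=0.97)
P5 → Z-11 (d²=20.25)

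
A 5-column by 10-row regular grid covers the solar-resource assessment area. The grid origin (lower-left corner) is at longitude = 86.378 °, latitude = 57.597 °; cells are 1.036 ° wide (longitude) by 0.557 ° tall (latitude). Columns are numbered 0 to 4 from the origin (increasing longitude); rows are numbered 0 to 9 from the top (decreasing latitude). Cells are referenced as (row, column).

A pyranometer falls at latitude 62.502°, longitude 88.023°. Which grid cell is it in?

(1, 1)

Column index: ⌊(88.023 − 86.378) / 1.036⌋ = ⌊1.588⌋ = 1
Row offset from origin: ⌊(62.502 − 57.597) / 0.557⌋ = ⌊8.806⌋ = 8 → row 1 (counted from top)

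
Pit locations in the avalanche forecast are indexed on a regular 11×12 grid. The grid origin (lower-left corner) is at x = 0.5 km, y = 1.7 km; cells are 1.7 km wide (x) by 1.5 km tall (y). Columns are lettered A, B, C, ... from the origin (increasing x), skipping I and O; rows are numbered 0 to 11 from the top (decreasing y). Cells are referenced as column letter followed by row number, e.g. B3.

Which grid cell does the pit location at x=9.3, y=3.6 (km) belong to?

Column index: ⌊(9.3 − 0.5) / 1.7⌋ = ⌊5.176⌋ = 5 → column F
Row offset from origin: ⌊(3.6 − 1.7) / 1.5⌋ = ⌊1.267⌋ = 1 → row 10 (counted from top)

F10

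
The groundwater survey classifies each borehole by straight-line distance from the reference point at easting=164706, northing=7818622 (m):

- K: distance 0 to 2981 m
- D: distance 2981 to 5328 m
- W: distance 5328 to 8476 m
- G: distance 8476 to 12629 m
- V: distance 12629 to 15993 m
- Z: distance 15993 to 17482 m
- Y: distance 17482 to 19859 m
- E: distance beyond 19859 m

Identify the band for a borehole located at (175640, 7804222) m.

Y

Distance = √((175640−164706)² + (7804222−7818622)²) = √(119552356.000 + 207360000.000) = 18080.718 m.
17482 ≤ 18080.718 < 19859 → Y.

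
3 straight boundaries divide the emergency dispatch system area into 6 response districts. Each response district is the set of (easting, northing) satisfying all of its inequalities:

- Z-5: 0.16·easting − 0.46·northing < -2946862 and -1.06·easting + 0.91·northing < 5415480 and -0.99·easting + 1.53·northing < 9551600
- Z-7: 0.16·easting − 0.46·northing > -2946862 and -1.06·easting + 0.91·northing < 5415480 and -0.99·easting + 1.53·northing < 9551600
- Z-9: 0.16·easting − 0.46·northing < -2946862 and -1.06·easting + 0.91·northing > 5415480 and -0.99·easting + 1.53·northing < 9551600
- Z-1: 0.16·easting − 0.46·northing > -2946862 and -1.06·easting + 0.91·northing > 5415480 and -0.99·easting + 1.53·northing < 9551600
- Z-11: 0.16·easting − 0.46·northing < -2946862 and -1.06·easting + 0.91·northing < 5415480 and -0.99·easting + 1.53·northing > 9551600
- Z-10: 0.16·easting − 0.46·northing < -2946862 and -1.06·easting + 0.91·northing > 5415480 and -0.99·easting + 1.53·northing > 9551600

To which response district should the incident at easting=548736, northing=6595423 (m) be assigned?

0.16·548736 − 0.46·6595423 = -2946096.820, which is > -2946862
-1.06·548736 + 0.91·6595423 = 5420174.770, which is > 5415480
-0.99·548736 + 1.53·6595423 = 9547748.550, which is < 9551600
This sign pattern matches Z-1.

Z-1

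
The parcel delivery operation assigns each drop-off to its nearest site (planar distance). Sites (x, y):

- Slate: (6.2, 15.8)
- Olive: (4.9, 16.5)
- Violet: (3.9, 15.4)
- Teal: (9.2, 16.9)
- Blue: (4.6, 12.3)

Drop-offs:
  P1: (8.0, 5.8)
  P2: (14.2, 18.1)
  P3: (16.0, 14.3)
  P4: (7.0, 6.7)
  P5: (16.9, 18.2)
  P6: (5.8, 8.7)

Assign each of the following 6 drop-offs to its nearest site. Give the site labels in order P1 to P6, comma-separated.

P1 → Blue (d²=53.81)
P2 → Teal (d²=26.44)
P3 → Teal (d²=53.00)
P4 → Blue (d²=37.12)
P5 → Teal (d²=60.98)
P6 → Blue (d²=14.40)

Blue, Teal, Teal, Blue, Teal, Blue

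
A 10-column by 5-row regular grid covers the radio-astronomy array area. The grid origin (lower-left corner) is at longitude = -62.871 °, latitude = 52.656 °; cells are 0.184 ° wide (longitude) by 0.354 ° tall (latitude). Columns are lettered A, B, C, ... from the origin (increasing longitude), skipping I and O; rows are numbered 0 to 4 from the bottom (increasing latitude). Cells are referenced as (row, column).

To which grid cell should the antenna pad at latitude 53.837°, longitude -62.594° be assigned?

(3, B)

Column index: ⌊(-62.594 − -62.871) / 0.184⌋ = ⌊1.505⌋ = 1 → column B
Row offset from origin: ⌊(53.837 − 52.656) / 0.354⌋ = ⌊3.336⌋ = 3 → row 3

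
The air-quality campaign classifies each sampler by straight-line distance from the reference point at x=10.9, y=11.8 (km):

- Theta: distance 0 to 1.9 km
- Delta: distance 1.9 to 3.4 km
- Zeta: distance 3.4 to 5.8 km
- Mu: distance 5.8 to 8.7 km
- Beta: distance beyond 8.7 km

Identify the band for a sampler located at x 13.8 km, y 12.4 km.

Distance = √((13.8−10.9)² + (12.4−11.8)²) = √(8.410 + 0.360) = 2.961 km.
1.9 ≤ 2.961 < 3.4 → Delta.

Delta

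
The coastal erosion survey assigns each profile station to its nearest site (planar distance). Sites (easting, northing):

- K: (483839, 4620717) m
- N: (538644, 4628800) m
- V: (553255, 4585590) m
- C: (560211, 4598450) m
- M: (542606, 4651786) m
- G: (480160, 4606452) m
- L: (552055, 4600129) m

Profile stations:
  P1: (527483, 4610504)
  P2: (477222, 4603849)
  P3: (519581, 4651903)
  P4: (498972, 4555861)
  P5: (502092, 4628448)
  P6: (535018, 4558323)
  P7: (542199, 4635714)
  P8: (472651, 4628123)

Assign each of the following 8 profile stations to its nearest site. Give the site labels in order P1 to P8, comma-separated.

N, G, M, G, K, V, N, K

P1 → N (d²=459311537.00)
P2 → G (d²=15407453.00)
P3 → M (d²=530164314.00)
P4 → G (d²=2913340625.00)
P5 → K (d²=392940370.00)
P6 → V (d²=1076077458.00)
P7 → N (d²=60441421.00)
P8 → K (d²=180020180.00)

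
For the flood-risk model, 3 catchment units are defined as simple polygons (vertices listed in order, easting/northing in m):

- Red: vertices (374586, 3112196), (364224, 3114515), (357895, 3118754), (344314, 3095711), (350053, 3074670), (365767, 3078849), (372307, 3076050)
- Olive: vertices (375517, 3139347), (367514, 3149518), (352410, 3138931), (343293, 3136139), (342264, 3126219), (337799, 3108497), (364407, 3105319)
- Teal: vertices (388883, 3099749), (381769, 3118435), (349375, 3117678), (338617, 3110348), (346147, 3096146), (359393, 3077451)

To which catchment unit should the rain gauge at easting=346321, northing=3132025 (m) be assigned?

Olive

Cast a ray rightward from (346321, 3132025). For each polygon, the edges (by vertex number in listed order) whose endpoints lie on opposite sides of northing = 3132025, where each meets that height, and whether that is right or left of the point:
Red: no edge straddles that height → 0 crossings.
Olive: 4–5 at easting≈342866.3 (left), 7–1 at easting≈373126.4 (right) → 1 crossing.
Teal: no edge straddles that height → 0 crossings.
Only Olive has an odd count, so the point is inside Olive.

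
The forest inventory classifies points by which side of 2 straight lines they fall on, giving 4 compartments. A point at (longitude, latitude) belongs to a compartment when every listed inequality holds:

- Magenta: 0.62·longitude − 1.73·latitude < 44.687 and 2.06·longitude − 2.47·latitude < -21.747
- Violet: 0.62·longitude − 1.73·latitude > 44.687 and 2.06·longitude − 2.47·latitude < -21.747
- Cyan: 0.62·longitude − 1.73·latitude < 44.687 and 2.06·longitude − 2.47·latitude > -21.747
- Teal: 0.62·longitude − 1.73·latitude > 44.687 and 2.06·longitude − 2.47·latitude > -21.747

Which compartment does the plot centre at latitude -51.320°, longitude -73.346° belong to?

Magenta

0.62·-73.346 − 1.73·-51.320 = 43.309, which is < 44.687
2.06·-73.346 − 2.47·-51.320 = -24.332, which is < -21.747
This sign pattern matches Magenta.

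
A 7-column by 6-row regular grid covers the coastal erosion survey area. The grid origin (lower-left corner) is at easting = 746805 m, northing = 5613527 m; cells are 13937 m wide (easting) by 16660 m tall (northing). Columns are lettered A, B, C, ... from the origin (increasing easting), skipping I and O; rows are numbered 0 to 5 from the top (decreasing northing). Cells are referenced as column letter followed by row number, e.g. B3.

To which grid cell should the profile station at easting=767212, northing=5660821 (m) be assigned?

B3

Column index: ⌊(767212 − 746805) / 13937⌋ = ⌊1.464⌋ = 1 → column B
Row offset from origin: ⌊(5660821 − 5613527) / 16660⌋ = ⌊2.839⌋ = 2 → row 3 (counted from top)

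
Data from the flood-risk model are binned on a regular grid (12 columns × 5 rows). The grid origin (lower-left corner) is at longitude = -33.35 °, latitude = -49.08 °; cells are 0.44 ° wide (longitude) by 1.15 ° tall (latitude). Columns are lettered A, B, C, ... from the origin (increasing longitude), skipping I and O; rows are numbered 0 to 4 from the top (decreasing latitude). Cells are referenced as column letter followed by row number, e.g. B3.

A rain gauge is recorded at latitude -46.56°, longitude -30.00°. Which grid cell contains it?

H2

Column index: ⌊(-30.00 − -33.35) / 0.44⌋ = ⌊7.614⌋ = 7 → column H
Row offset from origin: ⌊(-46.56 − -49.08) / 1.15⌋ = ⌊2.191⌋ = 2 → row 2 (counted from top)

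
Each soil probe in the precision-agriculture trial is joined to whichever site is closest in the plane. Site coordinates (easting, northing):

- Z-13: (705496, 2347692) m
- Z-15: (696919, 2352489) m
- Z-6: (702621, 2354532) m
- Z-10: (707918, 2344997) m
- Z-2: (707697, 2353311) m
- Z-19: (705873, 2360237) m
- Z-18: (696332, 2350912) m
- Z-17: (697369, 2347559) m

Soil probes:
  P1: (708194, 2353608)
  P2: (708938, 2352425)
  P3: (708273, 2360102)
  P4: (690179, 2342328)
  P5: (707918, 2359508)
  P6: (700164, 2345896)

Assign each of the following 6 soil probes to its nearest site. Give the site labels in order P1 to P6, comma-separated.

P1 → Z-2 (d²=335218.00)
P2 → Z-2 (d²=2325077.00)
P3 → Z-19 (d²=5778225.00)
P4 → Z-17 (d²=79059461.00)
P5 → Z-19 (d²=4713466.00)
P6 → Z-17 (d²=10577594.00)

Z-2, Z-2, Z-19, Z-17, Z-19, Z-17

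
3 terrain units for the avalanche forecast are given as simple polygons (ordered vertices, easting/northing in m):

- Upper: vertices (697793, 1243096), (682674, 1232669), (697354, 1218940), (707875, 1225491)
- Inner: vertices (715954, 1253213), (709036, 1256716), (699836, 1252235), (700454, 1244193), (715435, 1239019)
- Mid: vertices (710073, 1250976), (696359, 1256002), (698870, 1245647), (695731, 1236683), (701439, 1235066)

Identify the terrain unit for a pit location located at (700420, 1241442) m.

Cast a ray rightward from (700420, 1241442). For each polygon, the edges (by vertex number in listed order) whose endpoints lie on opposite sides of northing = 1241442, where each meets that height, and whether that is right or left of the point:
Upper: 1–2 at easting≈695394.7 (left), 4–1 at easting≈698740.2 (left) → 0 crossings.
Inner: 4–5 at easting≈708419.4 (right), 5–1 at easting≈715523.6 (right) → 2 crossings.
Mid: 3–4 at easting≈697397.5 (left), 5–1 at easting≈704899.1 (right) → 1 crossing.
Only Mid has an odd count, so the point is inside Mid.

Mid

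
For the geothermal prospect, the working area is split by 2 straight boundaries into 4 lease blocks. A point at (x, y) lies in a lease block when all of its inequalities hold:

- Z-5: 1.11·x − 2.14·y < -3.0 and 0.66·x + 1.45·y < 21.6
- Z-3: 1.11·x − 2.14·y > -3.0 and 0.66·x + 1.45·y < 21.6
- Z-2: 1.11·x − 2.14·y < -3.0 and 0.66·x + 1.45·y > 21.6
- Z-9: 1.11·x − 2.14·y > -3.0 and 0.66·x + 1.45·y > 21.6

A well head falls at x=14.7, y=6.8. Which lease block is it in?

Z-3

1.11·14.7 − 2.14·6.8 = 1.765, which is > -3.0
0.66·14.7 + 1.45·6.8 = 19.562, which is < 21.6
This sign pattern matches Z-3.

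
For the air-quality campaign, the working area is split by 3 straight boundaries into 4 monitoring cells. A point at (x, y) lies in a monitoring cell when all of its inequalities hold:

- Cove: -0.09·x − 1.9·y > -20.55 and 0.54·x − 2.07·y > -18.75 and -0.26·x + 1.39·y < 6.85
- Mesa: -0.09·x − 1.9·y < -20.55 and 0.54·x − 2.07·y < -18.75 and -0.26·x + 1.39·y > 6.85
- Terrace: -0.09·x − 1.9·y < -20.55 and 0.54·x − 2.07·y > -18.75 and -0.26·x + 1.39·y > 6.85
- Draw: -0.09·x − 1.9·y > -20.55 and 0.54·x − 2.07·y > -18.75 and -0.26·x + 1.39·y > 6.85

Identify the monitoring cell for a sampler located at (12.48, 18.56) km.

-0.09·12.48 − 1.9·18.56 = -36.387, which is < -20.55
0.54·12.48 − 2.07·18.56 = -31.680, which is < -18.75
-0.26·12.48 + 1.39·18.56 = 22.554, which is > 6.85
This sign pattern matches Mesa.

Mesa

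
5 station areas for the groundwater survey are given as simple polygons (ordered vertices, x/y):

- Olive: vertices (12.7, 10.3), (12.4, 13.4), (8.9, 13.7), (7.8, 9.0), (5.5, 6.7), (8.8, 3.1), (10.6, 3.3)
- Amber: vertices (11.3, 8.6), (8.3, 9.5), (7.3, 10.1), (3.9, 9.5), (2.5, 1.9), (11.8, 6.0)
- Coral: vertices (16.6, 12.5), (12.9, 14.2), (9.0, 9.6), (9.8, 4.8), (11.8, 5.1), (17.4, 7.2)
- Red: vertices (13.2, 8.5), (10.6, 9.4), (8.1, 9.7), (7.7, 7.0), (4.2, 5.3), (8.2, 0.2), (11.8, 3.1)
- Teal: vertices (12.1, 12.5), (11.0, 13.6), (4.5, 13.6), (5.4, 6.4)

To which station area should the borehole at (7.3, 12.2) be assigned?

Cast a ray rightward from (7.3, 12.2). For each polygon, the edges (by vertex number in listed order) whose endpoints lie on opposite sides of y = 12.2, where each meets that height, and whether that is right or left of the point:
Olive: 1–2 at x≈12.52 (right), 3–4 at x≈8.55 (right) → 2 crossings.
Amber: no edge straddles that height → 0 crossings.
Coral: 2–3 at x≈11.20 (right), 6–1 at x≈16.65 (right) → 2 crossings.
Red: no edge straddles that height → 0 crossings.
Teal: 3–4 at x≈4.67 (left), 4–1 at x≈11.77 (right) → 1 crossing.
Only Teal has an odd count, so the point is inside Teal.

Teal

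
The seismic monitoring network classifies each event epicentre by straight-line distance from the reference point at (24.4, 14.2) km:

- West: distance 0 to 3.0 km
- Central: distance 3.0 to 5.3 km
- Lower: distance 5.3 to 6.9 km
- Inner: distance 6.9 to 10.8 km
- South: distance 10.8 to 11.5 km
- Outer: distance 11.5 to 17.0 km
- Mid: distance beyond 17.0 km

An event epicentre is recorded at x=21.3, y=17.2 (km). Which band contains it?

Distance = √((21.3−24.4)² + (17.2−14.2)²) = √(9.610 + 9.000) = 4.314 km.
3.0 ≤ 4.314 < 5.3 → Central.

Central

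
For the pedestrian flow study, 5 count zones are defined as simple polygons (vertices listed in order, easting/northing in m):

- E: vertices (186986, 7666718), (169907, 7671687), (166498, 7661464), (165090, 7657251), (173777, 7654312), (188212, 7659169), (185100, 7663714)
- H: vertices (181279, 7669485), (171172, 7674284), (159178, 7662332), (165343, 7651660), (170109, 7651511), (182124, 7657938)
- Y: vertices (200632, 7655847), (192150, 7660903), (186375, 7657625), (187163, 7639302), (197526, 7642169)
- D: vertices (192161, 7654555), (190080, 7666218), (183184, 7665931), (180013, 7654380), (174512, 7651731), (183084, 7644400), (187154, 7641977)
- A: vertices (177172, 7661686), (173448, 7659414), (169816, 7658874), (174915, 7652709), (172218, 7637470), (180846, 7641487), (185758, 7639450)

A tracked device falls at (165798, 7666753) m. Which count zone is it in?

Cast a ray rightward from (165798, 7666753). For each polygon, the edges (by vertex number in listed order) whose endpoints lie on opposite sides of northing = 7666753, where each meets that height, and whether that is right or left of the point:
E: 1–2 at easting≈186865.7 (right), 2–3 at easting≈168261.7 (right) → 2 crossings.
H: 2–3 at easting≈163614.5 (left), 6–1 at easting≈181478.9 (right) → 1 crossing.
Y: no edge straddles that height → 0 crossings.
D: no edge straddles that height → 0 crossings.
A: no edge straddles that height → 0 crossings.
Only H has an odd count, so the point is inside H.

H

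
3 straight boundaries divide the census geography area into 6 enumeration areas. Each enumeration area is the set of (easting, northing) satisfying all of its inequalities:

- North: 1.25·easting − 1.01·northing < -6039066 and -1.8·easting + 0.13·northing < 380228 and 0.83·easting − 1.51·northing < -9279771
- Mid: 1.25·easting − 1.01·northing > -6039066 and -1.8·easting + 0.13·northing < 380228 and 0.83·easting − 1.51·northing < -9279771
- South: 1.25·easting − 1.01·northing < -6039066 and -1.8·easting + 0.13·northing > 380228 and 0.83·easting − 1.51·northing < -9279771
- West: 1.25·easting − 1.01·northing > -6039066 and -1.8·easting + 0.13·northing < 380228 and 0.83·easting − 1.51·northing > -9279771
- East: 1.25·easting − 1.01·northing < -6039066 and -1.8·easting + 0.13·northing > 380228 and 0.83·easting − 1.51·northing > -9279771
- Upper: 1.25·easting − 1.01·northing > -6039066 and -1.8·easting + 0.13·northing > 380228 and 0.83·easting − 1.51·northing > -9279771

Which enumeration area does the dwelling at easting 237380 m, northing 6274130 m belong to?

East

1.25·237380 − 1.01·6274130 = -6040146.300, which is < -6039066
-1.8·237380 + 0.13·6274130 = 388352.900, which is > 380228
0.83·237380 − 1.51·6274130 = -9276910.900, which is > -9279771
This sign pattern matches East.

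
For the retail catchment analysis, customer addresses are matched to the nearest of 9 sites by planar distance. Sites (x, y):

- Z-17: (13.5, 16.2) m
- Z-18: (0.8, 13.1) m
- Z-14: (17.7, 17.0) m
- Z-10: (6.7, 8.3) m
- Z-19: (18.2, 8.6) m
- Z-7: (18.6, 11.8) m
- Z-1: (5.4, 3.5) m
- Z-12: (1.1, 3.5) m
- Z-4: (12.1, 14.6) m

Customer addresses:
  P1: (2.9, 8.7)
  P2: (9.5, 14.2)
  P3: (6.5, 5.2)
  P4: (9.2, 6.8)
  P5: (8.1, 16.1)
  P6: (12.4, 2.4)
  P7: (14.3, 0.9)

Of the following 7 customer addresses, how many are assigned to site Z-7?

P1 → Z-10
P2 → Z-4
P3 → Z-1
P4 → Z-10
P5 → Z-4
P6 → Z-1
P7 → Z-19
0 of the 7 go to Z-7.

0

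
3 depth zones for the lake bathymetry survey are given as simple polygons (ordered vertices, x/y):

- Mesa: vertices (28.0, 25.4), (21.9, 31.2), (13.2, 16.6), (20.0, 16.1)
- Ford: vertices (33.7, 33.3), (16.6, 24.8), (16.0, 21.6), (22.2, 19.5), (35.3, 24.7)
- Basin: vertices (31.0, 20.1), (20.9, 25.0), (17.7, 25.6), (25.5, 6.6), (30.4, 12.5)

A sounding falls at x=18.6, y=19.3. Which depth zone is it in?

Mesa

Cast a ray rightward from (18.6, 19.3). For each polygon, the edges (by vertex number in listed order) whose endpoints lie on opposite sides of y = 19.3, where each meets that height, and whether that is right or left of the point:
Mesa: 2–3 at x≈14.81 (left), 4–1 at x≈22.75 (right) → 1 crossing.
Ford: no edge straddles that height → 0 crossings.
Basin: 3–4 at x≈20.29 (right), 5–1 at x≈30.94 (right) → 2 crossings.
Only Mesa has an odd count, so the point is inside Mesa.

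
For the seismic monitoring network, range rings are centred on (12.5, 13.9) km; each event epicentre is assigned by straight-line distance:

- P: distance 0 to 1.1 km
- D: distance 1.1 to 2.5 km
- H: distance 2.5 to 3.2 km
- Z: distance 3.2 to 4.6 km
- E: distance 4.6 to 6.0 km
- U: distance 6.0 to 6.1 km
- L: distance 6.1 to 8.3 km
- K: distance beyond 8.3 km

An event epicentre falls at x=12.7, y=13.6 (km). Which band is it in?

P

Distance = √((12.7−12.5)² + (13.6−13.9)²) = √(0.040 + 0.090) = 0.361 km.
0 ≤ 0.361 < 1.1 → P.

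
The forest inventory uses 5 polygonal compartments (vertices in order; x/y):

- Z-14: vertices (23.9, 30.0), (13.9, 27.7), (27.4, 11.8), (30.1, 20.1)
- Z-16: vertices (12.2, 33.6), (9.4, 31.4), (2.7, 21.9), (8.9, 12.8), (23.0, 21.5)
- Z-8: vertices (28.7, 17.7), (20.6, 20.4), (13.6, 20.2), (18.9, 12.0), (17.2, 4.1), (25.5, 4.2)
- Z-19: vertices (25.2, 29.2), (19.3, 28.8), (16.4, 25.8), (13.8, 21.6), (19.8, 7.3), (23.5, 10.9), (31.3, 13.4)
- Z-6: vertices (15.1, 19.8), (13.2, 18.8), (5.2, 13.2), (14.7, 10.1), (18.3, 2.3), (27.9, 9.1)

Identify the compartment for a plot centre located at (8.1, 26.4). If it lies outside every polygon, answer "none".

Z-16

Cast a ray rightward from (8.1, 26.4). For each polygon, the edges (by vertex number in listed order) whose endpoints lie on opposite sides of y = 26.4, where each meets that height, and whether that is right or left of the point:
Z-14: 2–3 at x≈15.00 (right), 4–1 at x≈26.15 (right) → 2 crossings.
Z-16: 2–3 at x≈5.87 (left), 5–1 at x≈18.63 (right) → 1 crossing.
Z-8: no edge straddles that height → 0 crossings.
Z-19: 2–3 at x≈16.98 (right), 7–1 at x≈26.28 (right) → 2 crossings.
Z-6: no edge straddles that height → 0 crossings.
Only Z-16 has an odd count, so the point is inside Z-16.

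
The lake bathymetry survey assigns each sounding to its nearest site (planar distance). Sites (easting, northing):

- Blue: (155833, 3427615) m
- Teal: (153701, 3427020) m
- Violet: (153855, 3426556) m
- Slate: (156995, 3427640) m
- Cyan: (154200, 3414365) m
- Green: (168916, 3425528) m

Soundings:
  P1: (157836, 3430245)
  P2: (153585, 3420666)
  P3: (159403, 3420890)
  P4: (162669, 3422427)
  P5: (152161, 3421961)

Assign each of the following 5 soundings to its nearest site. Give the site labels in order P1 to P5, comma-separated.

Slate, Violet, Slate, Green, Violet

P1 → Slate (d²=7493306.00)
P2 → Violet (d²=34765000.00)
P3 → Slate (d²=51360964.00)
P4 → Green (d²=48641210.00)
P5 → Violet (d²=23983661.00)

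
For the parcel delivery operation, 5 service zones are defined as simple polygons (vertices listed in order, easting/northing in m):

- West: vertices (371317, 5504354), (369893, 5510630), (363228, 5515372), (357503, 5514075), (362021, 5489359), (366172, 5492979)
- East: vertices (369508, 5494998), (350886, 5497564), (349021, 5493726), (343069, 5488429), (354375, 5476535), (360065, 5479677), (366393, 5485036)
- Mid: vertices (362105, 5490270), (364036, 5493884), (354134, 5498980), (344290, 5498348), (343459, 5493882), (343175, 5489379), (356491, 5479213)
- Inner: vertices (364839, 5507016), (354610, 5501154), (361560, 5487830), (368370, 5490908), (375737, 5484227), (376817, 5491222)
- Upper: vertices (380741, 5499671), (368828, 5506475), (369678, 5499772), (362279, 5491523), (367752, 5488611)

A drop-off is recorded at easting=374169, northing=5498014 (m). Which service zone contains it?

Upper

Cast a ray rightward from (374169, 5498014). For each polygon, the edges (by vertex number in listed order) whose endpoints lie on opposite sides of northing = 5498014, where each meets that height, and whether that is right or left of the point:
West: 4–5 at easting≈360438.9 (left), 6–1 at easting≈368449.4 (left) → 0 crossings.
East: no edge straddles that height → 0 crossings.
Mid: 2–3 at easting≈356011.0 (left), 4–5 at easting≈344227.9 (left) → 0 crossings.
Inner: 2–3 at easting≈356247.9 (left), 6–1 at easting≈371666.0 (left) → 0 crossings.
Upper: 3–4 at easting≈368101.1 (left), 5–1 at easting≈378795.0 (right) → 1 crossing.
Only Upper has an odd count, so the point is inside Upper.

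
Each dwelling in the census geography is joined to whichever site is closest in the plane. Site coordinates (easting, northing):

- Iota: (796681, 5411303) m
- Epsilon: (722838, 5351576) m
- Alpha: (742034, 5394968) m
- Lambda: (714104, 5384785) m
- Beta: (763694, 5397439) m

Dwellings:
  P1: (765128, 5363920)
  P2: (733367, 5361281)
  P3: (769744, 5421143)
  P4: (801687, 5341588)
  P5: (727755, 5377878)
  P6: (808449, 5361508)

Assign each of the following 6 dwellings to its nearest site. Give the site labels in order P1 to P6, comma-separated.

P1 → Beta (d²=1125579717.00)
P2 → Epsilon (d²=205046866.00)
P3 → Beta (d²=598482116.00)
P4 → Beta (d²=4562802250.00)
P5 → Lambda (d²=234056450.00)
P6 → Iota (d²=2618027849.00)

Beta, Epsilon, Beta, Beta, Lambda, Iota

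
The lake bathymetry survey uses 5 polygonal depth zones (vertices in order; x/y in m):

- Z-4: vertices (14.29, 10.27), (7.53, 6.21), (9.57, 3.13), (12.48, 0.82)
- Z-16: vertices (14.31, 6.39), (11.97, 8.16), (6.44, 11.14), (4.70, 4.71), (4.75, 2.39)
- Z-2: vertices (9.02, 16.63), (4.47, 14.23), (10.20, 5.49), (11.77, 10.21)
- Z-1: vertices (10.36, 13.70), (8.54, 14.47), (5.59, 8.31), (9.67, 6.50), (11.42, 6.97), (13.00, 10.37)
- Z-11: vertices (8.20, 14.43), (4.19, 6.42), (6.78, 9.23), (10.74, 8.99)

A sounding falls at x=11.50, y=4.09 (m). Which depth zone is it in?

Cast a ray rightward from (11.50, 4.09). For each polygon, the edges (by vertex number in listed order) whose endpoints lie on opposite sides of y = 4.09, where each meets that height, and whether that is right or left of the point:
Z-4: 2–3 at x≈8.934 (left), 4–1 at x≈13.106 (right) → 1 crossing.
Z-16: 4–5 at x≈4.713 (left), 5–1 at x≈8.813 (left) → 0 crossings.
Z-2: no edge straddles that height → 0 crossings.
Z-1: no edge straddles that height → 0 crossings.
Z-11: no edge straddles that height → 0 crossings.
Only Z-4 has an odd count, so the point is inside Z-4.

Z-4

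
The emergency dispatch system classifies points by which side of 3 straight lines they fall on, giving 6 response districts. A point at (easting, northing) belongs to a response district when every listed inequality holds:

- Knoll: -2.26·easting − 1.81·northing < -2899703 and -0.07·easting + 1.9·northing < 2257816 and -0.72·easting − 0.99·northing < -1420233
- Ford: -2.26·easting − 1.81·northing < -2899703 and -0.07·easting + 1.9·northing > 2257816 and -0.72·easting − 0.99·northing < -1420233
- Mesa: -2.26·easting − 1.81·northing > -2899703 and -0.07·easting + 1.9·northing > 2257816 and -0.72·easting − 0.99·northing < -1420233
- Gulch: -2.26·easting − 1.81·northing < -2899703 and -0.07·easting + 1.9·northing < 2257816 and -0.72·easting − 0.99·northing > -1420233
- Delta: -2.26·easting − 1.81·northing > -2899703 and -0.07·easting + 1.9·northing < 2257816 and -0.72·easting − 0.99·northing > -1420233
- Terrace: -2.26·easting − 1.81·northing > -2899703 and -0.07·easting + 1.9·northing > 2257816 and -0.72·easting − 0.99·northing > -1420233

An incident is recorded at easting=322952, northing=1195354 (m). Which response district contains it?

-2.26·322952 − 1.81·1195354 = -2893462.260, which is > -2899703
-0.07·322952 + 1.9·1195354 = 2248565.960, which is < 2257816
-0.72·322952 − 0.99·1195354 = -1415925.900, which is > -1420233
This sign pattern matches Delta.

Delta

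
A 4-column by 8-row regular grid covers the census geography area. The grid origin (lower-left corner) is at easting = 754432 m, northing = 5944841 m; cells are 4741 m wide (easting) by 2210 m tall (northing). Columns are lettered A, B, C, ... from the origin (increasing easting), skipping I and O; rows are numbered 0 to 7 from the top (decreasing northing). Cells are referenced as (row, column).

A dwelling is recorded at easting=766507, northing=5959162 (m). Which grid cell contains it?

Column index: ⌊(766507 − 754432) / 4741⌋ = ⌊2.547⌋ = 2 → column C
Row offset from origin: ⌊(5959162 − 5944841) / 2210⌋ = ⌊6.480⌋ = 6 → row 1 (counted from top)

(1, C)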